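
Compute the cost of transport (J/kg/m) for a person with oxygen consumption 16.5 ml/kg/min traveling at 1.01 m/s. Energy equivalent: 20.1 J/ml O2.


Power per kg = VO2 * 20.1 / 60
Power per kg = 16.5 * 20.1 / 60 = 5.5275 W/kg
Cost = power_per_kg / speed
Cost = 5.5275 / 1.01
Cost = 5.4728


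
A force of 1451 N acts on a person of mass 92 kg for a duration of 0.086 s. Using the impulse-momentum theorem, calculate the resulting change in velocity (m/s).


J = F * dt = 1451 * 0.086 = 124.7860 N*s
delta_v = J / m
delta_v = 124.7860 / 92
delta_v = 1.3564


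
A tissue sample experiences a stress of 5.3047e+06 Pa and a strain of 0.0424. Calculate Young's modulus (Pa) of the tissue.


E = stress / strain
E = 5.3047e+06 / 0.0424
E = 1.2511e+08


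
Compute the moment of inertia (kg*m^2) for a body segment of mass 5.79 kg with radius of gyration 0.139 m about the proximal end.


I = m * k^2
I = 5.79 * 0.139^2
k^2 = 0.0193
I = 0.1119


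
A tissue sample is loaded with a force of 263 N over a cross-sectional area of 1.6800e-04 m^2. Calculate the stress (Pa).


stress = F / A
stress = 263 / 1.6800e-04
stress = 1.5655e+06


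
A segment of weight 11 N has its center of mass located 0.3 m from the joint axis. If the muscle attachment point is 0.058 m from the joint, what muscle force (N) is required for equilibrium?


F_muscle = W * d_load / d_muscle
F_muscle = 11 * 0.3 / 0.058
Numerator = 3.3000
F_muscle = 56.8966


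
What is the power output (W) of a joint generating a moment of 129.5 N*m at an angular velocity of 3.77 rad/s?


P = M * omega
P = 129.5 * 3.77
P = 488.2150


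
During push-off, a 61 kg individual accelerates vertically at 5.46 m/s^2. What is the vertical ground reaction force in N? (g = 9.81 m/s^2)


GRF = m * (g + a)
GRF = 61 * (9.81 + 5.46)
GRF = 61 * 15.2700
GRF = 931.4700


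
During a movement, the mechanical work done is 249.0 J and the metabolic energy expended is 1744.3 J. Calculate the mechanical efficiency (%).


eta = (W_mech / E_meta) * 100
eta = (249.0 / 1744.3) * 100
ratio = 0.1428
eta = 14.2751


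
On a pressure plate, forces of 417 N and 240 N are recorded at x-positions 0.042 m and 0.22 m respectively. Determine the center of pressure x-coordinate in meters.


COP_x = (F1*x1 + F2*x2) / (F1 + F2)
COP_x = (417*0.042 + 240*0.22) / (417 + 240)
Numerator = 70.3140
Denominator = 657
COP_x = 0.1070


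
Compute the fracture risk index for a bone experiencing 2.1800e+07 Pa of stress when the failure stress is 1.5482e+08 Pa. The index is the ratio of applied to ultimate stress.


FRI = applied / ultimate
FRI = 2.1800e+07 / 1.5482e+08
FRI = 0.1408


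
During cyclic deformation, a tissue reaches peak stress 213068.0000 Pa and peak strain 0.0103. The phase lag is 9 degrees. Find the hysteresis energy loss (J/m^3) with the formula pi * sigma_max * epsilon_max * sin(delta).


E_loss = pi * sigma_max * epsilon_max * sin(delta)
delta = 9 deg = 0.1571 rad
sin(delta) = 0.1564
E_loss = pi * 213068.0000 * 0.0103 * 0.1564
E_loss = 1078.5438


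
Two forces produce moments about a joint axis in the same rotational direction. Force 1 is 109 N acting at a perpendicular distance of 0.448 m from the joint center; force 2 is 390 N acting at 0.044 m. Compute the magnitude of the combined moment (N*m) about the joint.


M = F1 * d1 + F2 * d2
M = 109 * 0.448 + 390 * 0.044
M = 48.8320 + 17.1600
M = 65.9920


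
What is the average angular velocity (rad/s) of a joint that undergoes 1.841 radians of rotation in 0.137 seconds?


omega = delta_theta / delta_t
omega = 1.841 / 0.137
omega = 13.4380


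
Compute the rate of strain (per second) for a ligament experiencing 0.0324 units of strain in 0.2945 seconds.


strain_rate = delta_strain / delta_t
strain_rate = 0.0324 / 0.2945
strain_rate = 0.1100


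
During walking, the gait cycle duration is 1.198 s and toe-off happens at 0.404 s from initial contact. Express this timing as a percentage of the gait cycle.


pct = (event_time / cycle_time) * 100
pct = (0.404 / 1.198) * 100
ratio = 0.3372
pct = 33.7229


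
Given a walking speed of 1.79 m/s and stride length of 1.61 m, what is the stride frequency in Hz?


f = v / stride_length
f = 1.79 / 1.61
f = 1.1118


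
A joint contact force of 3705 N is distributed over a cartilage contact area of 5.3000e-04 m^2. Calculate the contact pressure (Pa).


P = F / A
P = 3705 / 5.3000e-04
P = 6.9906e+06


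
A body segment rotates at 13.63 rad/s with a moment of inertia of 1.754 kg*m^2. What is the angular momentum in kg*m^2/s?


L = I * omega
L = 1.754 * 13.63
L = 23.9070


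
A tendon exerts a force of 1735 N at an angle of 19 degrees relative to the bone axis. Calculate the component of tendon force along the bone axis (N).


F_eff = F_tendon * cos(theta)
theta = 19 deg = 0.3316 rad
cos(theta) = 0.9455
F_eff = 1735 * 0.9455
F_eff = 1640.4747


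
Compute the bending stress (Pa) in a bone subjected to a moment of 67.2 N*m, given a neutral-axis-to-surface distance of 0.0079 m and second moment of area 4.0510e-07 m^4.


sigma = M * c / I
sigma = 67.2 * 0.0079 / 4.0510e-07
M * c = 0.5309
sigma = 1.3105e+06


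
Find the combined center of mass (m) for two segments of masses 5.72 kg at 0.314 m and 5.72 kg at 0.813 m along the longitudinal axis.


COM = (m1*x1 + m2*x2) / (m1 + m2)
COM = (5.72*0.314 + 5.72*0.813) / (5.72 + 5.72)
Numerator = 6.4464
Denominator = 11.4400
COM = 0.5635


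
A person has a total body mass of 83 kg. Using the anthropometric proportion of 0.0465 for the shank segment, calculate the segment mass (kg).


m_segment = body_mass * fraction
m_segment = 83 * 0.0465
m_segment = 3.8595


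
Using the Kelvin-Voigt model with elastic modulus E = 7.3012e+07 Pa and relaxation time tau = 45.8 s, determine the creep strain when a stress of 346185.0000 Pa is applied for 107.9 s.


epsilon(t) = (sigma/E) * (1 - exp(-t/tau))
sigma/E = 346185.0000 / 7.3012e+07 = 0.0047
exp(-t/tau) = exp(-107.9 / 45.8) = 0.0948
epsilon = 0.0047 * (1 - 0.0948)
epsilon = 0.0043


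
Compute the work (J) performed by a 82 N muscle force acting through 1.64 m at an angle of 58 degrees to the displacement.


W = F * d * cos(theta)
theta = 58 deg = 1.0123 rad
cos(theta) = 0.5299
W = 82 * 1.64 * 0.5299
W = 71.2635


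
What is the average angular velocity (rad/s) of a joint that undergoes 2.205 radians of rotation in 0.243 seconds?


omega = delta_theta / delta_t
omega = 2.205 / 0.243
omega = 9.0741


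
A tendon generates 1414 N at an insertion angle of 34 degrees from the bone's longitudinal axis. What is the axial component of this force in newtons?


F_eff = F_tendon * cos(theta)
theta = 34 deg = 0.5934 rad
cos(theta) = 0.8290
F_eff = 1414 * 0.8290
F_eff = 1172.2591


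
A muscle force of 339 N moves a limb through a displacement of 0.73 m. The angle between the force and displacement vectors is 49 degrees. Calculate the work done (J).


W = F * d * cos(theta)
theta = 49 deg = 0.8552 rad
cos(theta) = 0.6561
W = 339 * 0.73 * 0.6561
W = 162.3549


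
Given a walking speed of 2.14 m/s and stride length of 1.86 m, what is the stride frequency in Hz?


f = v / stride_length
f = 2.14 / 1.86
f = 1.1505


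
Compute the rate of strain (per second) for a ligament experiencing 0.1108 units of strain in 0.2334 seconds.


strain_rate = delta_strain / delta_t
strain_rate = 0.1108 / 0.2334
strain_rate = 0.4747


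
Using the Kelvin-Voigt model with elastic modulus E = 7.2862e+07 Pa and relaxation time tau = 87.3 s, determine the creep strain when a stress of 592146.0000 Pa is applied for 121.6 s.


epsilon(t) = (sigma/E) * (1 - exp(-t/tau))
sigma/E = 592146.0000 / 7.2862e+07 = 0.0081
exp(-t/tau) = exp(-121.6 / 87.3) = 0.2484
epsilon = 0.0081 * (1 - 0.2484)
epsilon = 0.0061


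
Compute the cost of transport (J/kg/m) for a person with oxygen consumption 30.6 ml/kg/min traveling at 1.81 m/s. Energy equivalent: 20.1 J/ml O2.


Power per kg = VO2 * 20.1 / 60
Power per kg = 30.6 * 20.1 / 60 = 10.2510 W/kg
Cost = power_per_kg / speed
Cost = 10.2510 / 1.81
Cost = 5.6635


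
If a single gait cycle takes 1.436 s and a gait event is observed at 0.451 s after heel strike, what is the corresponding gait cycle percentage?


pct = (event_time / cycle_time) * 100
pct = (0.451 / 1.436) * 100
ratio = 0.3141
pct = 31.4067


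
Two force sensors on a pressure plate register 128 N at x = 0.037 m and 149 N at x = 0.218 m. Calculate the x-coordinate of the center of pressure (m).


COP_x = (F1*x1 + F2*x2) / (F1 + F2)
COP_x = (128*0.037 + 149*0.218) / (128 + 149)
Numerator = 37.2180
Denominator = 277
COP_x = 0.1344


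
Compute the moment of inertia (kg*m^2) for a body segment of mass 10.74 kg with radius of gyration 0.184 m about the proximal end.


I = m * k^2
I = 10.74 * 0.184^2
k^2 = 0.0339
I = 0.3636


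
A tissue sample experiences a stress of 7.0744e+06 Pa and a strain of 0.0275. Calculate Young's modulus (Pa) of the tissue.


E = stress / strain
E = 7.0744e+06 / 0.0275
E = 2.5725e+08


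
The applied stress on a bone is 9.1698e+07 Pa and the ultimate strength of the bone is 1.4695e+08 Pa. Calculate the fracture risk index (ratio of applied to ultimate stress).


FRI = applied / ultimate
FRI = 9.1698e+07 / 1.4695e+08
FRI = 0.6240


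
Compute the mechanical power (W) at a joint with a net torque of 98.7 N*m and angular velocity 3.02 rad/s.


P = M * omega
P = 98.7 * 3.02
P = 298.0740


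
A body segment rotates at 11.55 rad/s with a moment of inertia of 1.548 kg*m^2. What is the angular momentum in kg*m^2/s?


L = I * omega
L = 1.548 * 11.55
L = 17.8794


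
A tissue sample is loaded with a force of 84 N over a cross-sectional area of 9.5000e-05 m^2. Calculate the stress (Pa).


stress = F / A
stress = 84 / 9.5000e-05
stress = 884210.5263


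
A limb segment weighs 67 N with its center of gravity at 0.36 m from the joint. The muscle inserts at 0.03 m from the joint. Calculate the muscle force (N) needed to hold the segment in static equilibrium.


F_muscle = W * d_load / d_muscle
F_muscle = 67 * 0.36 / 0.03
Numerator = 24.1200
F_muscle = 804.0000


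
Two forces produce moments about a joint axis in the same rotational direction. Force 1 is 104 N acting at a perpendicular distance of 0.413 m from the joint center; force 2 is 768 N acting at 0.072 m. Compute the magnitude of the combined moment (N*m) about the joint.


M = F1 * d1 + F2 * d2
M = 104 * 0.413 + 768 * 0.072
M = 42.9520 + 55.2960
M = 98.2480


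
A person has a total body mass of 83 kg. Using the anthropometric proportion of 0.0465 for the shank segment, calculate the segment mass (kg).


m_segment = body_mass * fraction
m_segment = 83 * 0.0465
m_segment = 3.8595


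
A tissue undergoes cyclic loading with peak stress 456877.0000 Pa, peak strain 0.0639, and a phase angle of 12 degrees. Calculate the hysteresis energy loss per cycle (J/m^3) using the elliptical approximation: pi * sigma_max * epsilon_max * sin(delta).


E_loss = pi * sigma_max * epsilon_max * sin(delta)
delta = 12 deg = 0.2094 rad
sin(delta) = 0.2079
E_loss = pi * 456877.0000 * 0.0639 * 0.2079
E_loss = 19069.0447


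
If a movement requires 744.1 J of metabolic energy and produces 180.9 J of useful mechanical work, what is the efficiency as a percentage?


eta = (W_mech / E_meta) * 100
eta = (180.9 / 744.1) * 100
ratio = 0.2431
eta = 24.3112


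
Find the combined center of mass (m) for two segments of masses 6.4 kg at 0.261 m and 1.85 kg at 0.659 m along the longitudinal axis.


COM = (m1*x1 + m2*x2) / (m1 + m2)
COM = (6.4*0.261 + 1.85*0.659) / (6.4 + 1.85)
Numerator = 2.8896
Denominator = 8.2500
COM = 0.3502


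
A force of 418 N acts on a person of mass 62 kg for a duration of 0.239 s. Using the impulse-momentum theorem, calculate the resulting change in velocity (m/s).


J = F * dt = 418 * 0.239 = 99.9020 N*s
delta_v = J / m
delta_v = 99.9020 / 62
delta_v = 1.6113


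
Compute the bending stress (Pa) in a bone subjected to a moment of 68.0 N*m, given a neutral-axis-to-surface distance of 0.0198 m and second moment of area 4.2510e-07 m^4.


sigma = M * c / I
sigma = 68.0 * 0.0198 / 4.2510e-07
M * c = 1.3464
sigma = 3.1673e+06


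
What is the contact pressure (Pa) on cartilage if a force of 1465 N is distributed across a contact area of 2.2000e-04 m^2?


P = F / A
P = 1465 / 2.2000e-04
P = 6.6591e+06


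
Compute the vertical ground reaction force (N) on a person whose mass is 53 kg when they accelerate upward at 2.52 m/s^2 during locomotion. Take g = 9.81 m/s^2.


GRF = m * (g + a)
GRF = 53 * (9.81 + 2.52)
GRF = 53 * 12.3300
GRF = 653.4900


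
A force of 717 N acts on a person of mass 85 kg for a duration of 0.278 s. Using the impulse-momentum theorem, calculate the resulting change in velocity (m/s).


J = F * dt = 717 * 0.278 = 199.3260 N*s
delta_v = J / m
delta_v = 199.3260 / 85
delta_v = 2.3450


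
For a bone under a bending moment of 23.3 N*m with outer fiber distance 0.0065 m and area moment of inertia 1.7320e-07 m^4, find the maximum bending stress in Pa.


sigma = M * c / I
sigma = 23.3 * 0.0065 / 1.7320e-07
M * c = 0.1515
sigma = 874422.6328


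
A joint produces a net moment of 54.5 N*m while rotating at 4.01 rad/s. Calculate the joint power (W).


P = M * omega
P = 54.5 * 4.01
P = 218.5450


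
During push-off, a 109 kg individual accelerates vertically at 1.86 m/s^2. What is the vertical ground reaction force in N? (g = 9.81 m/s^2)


GRF = m * (g + a)
GRF = 109 * (9.81 + 1.86)
GRF = 109 * 11.6700
GRF = 1272.0300


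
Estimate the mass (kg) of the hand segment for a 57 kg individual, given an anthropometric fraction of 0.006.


m_segment = body_mass * fraction
m_segment = 57 * 0.006
m_segment = 0.3420


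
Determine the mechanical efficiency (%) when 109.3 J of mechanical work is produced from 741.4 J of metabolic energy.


eta = (W_mech / E_meta) * 100
eta = (109.3 / 741.4) * 100
ratio = 0.1474
eta = 14.7424


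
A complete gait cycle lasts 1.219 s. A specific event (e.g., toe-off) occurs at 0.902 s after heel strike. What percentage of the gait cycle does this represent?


pct = (event_time / cycle_time) * 100
pct = (0.902 / 1.219) * 100
ratio = 0.7400
pct = 73.9951


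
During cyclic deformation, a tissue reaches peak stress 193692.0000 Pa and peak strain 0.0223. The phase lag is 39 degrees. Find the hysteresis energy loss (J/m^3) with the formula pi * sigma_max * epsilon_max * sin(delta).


E_loss = pi * sigma_max * epsilon_max * sin(delta)
delta = 39 deg = 0.6807 rad
sin(delta) = 0.6293
E_loss = pi * 193692.0000 * 0.0223 * 0.6293
E_loss = 8539.6137


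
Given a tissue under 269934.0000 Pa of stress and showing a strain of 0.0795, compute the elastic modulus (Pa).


E = stress / strain
E = 269934.0000 / 0.0795
E = 3.3954e+06


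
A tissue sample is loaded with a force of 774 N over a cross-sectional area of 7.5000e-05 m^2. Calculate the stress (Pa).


stress = F / A
stress = 774 / 7.5000e-05
stress = 1.0320e+07


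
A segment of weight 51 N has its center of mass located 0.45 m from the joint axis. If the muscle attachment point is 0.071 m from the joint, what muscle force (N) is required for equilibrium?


F_muscle = W * d_load / d_muscle
F_muscle = 51 * 0.45 / 0.071
Numerator = 22.9500
F_muscle = 323.2394


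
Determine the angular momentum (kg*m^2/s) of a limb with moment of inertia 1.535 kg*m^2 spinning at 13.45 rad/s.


L = I * omega
L = 1.535 * 13.45
L = 20.6457


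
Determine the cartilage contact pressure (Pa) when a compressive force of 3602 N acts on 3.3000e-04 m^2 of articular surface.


P = F / A
P = 3602 / 3.3000e-04
P = 1.0915e+07


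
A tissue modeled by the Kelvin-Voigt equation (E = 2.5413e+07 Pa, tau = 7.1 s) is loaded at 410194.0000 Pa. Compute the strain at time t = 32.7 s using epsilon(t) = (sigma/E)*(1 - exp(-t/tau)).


epsilon(t) = (sigma/E) * (1 - exp(-t/tau))
sigma/E = 410194.0000 / 2.5413e+07 = 0.0161
exp(-t/tau) = exp(-32.7 / 7.1) = 0.0100
epsilon = 0.0161 * (1 - 0.0100)
epsilon = 0.0160


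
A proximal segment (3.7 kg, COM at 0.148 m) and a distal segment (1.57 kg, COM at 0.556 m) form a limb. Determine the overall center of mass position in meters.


COM = (m1*x1 + m2*x2) / (m1 + m2)
COM = (3.7*0.148 + 1.57*0.556) / (3.7 + 1.57)
Numerator = 1.4205
Denominator = 5.2700
COM = 0.2695


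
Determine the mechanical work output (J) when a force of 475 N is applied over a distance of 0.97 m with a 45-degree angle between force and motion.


W = F * d * cos(theta)
theta = 45 deg = 0.7854 rad
cos(theta) = 0.7071
W = 475 * 0.97 * 0.7071
W = 325.7994


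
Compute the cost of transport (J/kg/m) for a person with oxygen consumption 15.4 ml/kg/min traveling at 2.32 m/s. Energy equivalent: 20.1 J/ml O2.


Power per kg = VO2 * 20.1 / 60
Power per kg = 15.4 * 20.1 / 60 = 5.1590 W/kg
Cost = power_per_kg / speed
Cost = 5.1590 / 2.32
Cost = 2.2237


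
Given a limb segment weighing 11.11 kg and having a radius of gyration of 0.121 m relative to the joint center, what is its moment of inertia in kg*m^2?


I = m * k^2
I = 11.11 * 0.121^2
k^2 = 0.0146
I = 0.1627


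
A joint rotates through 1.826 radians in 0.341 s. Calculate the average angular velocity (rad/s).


omega = delta_theta / delta_t
omega = 1.826 / 0.341
omega = 5.3548


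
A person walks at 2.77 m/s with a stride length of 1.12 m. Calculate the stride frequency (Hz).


f = v / stride_length
f = 2.77 / 1.12
f = 2.4732


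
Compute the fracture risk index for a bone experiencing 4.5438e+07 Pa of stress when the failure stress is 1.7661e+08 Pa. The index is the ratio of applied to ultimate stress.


FRI = applied / ultimate
FRI = 4.5438e+07 / 1.7661e+08
FRI = 0.2573


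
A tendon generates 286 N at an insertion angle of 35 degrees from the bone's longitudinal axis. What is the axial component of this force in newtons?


F_eff = F_tendon * cos(theta)
theta = 35 deg = 0.6109 rad
cos(theta) = 0.8192
F_eff = 286 * 0.8192
F_eff = 234.2775


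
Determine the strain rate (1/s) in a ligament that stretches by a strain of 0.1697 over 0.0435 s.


strain_rate = delta_strain / delta_t
strain_rate = 0.1697 / 0.0435
strain_rate = 3.9011


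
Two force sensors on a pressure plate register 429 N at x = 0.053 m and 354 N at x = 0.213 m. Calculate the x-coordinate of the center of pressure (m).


COP_x = (F1*x1 + F2*x2) / (F1 + F2)
COP_x = (429*0.053 + 354*0.213) / (429 + 354)
Numerator = 98.1390
Denominator = 783
COP_x = 0.1253


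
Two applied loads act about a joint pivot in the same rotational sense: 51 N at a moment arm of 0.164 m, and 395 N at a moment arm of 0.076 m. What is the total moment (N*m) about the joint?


M = F1 * d1 + F2 * d2
M = 51 * 0.164 + 395 * 0.076
M = 8.3640 + 30.0200
M = 38.3840


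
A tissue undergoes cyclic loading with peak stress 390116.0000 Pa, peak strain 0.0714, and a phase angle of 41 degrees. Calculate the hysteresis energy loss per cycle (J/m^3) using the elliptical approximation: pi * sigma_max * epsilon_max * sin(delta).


E_loss = pi * sigma_max * epsilon_max * sin(delta)
delta = 41 deg = 0.7156 rad
sin(delta) = 0.6561
E_loss = pi * 390116.0000 * 0.0714 * 0.6561
E_loss = 57409.6321


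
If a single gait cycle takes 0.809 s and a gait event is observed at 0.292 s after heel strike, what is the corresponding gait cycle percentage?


pct = (event_time / cycle_time) * 100
pct = (0.292 / 0.809) * 100
ratio = 0.3609
pct = 36.0939


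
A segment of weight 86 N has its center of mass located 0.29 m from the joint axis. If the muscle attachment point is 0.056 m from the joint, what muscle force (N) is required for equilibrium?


F_muscle = W * d_load / d_muscle
F_muscle = 86 * 0.29 / 0.056
Numerator = 24.9400
F_muscle = 445.3571


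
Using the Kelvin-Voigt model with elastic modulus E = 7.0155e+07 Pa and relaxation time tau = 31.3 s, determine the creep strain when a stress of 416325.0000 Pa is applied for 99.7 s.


epsilon(t) = (sigma/E) * (1 - exp(-t/tau))
sigma/E = 416325.0000 / 7.0155e+07 = 0.0059
exp(-t/tau) = exp(-99.7 / 31.3) = 0.0414
epsilon = 0.0059 * (1 - 0.0414)
epsilon = 0.0057


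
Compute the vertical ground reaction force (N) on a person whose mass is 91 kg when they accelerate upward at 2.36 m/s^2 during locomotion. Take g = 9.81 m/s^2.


GRF = m * (g + a)
GRF = 91 * (9.81 + 2.36)
GRF = 91 * 12.1700
GRF = 1107.4700


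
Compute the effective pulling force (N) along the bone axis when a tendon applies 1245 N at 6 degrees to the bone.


F_eff = F_tendon * cos(theta)
theta = 6 deg = 0.1047 rad
cos(theta) = 0.9945
F_eff = 1245 * 0.9945
F_eff = 1238.1798


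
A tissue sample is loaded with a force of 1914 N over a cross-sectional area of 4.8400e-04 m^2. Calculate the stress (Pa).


stress = F / A
stress = 1914 / 4.8400e-04
stress = 3.9545e+06


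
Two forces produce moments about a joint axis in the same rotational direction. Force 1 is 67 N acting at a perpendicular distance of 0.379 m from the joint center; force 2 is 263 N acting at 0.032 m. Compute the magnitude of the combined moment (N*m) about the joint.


M = F1 * d1 + F2 * d2
M = 67 * 0.379 + 263 * 0.032
M = 25.3930 + 8.4160
M = 33.8090


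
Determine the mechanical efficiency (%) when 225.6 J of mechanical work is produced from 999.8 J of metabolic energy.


eta = (W_mech / E_meta) * 100
eta = (225.6 / 999.8) * 100
ratio = 0.2256
eta = 22.5645


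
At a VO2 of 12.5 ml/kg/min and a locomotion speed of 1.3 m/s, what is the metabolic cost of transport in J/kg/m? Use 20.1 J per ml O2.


Power per kg = VO2 * 20.1 / 60
Power per kg = 12.5 * 20.1 / 60 = 4.1875 W/kg
Cost = power_per_kg / speed
Cost = 4.1875 / 1.3
Cost = 3.2212


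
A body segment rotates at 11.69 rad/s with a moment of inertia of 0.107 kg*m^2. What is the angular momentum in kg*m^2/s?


L = I * omega
L = 0.107 * 11.69
L = 1.2508


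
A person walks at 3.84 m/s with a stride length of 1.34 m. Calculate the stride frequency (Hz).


f = v / stride_length
f = 3.84 / 1.34
f = 2.8657


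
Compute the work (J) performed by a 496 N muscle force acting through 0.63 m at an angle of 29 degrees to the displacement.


W = F * d * cos(theta)
theta = 29 deg = 0.5061 rad
cos(theta) = 0.8746
W = 496 * 0.63 * 0.8746
W = 273.3012


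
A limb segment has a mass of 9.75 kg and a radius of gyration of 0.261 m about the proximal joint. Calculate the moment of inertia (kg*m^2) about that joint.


I = m * k^2
I = 9.75 * 0.261^2
k^2 = 0.0681
I = 0.6642


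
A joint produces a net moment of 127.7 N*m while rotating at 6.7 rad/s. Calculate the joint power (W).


P = M * omega
P = 127.7 * 6.7
P = 855.5900


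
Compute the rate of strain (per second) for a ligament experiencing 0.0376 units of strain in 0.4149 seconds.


strain_rate = delta_strain / delta_t
strain_rate = 0.0376 / 0.4149
strain_rate = 0.0906


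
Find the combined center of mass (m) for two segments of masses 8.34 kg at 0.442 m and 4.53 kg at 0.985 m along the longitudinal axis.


COM = (m1*x1 + m2*x2) / (m1 + m2)
COM = (8.34*0.442 + 4.53*0.985) / (8.34 + 4.53)
Numerator = 8.1483
Denominator = 12.8700
COM = 0.6331


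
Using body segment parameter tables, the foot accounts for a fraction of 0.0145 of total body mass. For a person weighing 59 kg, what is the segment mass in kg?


m_segment = body_mass * fraction
m_segment = 59 * 0.0145
m_segment = 0.8555


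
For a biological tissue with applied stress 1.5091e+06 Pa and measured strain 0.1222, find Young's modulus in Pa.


E = stress / strain
E = 1.5091e+06 / 0.1222
E = 1.2349e+07


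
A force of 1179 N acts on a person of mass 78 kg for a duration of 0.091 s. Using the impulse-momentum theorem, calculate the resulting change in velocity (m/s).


J = F * dt = 1179 * 0.091 = 107.2890 N*s
delta_v = J / m
delta_v = 107.2890 / 78
delta_v = 1.3755


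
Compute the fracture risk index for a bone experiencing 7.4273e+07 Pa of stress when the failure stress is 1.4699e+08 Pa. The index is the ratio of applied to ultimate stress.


FRI = applied / ultimate
FRI = 7.4273e+07 / 1.4699e+08
FRI = 0.5053


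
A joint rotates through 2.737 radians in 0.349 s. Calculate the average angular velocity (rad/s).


omega = delta_theta / delta_t
omega = 2.737 / 0.349
omega = 7.8424


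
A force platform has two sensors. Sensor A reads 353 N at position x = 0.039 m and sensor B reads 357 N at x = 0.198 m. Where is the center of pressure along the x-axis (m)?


COP_x = (F1*x1 + F2*x2) / (F1 + F2)
COP_x = (353*0.039 + 357*0.198) / (353 + 357)
Numerator = 84.4530
Denominator = 710
COP_x = 0.1189


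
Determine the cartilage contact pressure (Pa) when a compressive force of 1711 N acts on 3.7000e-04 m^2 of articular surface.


P = F / A
P = 1711 / 3.7000e-04
P = 4.6243e+06


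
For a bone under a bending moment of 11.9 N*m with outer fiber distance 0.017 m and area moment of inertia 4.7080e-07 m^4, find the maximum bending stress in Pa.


sigma = M * c / I
sigma = 11.9 * 0.017 / 4.7080e-07
M * c = 0.2023
sigma = 429694.1376


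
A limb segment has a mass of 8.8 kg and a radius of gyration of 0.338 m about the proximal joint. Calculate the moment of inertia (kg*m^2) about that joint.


I = m * k^2
I = 8.8 * 0.338^2
k^2 = 0.1142
I = 1.0053


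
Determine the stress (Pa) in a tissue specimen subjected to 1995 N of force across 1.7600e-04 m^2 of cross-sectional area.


stress = F / A
stress = 1995 / 1.7600e-04
stress = 1.1335e+07


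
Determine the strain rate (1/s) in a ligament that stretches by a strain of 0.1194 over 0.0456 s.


strain_rate = delta_strain / delta_t
strain_rate = 0.1194 / 0.0456
strain_rate = 2.6184


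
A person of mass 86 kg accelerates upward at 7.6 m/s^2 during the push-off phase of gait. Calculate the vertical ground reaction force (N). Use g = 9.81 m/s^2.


GRF = m * (g + a)
GRF = 86 * (9.81 + 7.6)
GRF = 86 * 17.4100
GRF = 1497.2600


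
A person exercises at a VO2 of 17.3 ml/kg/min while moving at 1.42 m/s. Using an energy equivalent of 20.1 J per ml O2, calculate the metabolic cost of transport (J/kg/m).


Power per kg = VO2 * 20.1 / 60
Power per kg = 17.3 * 20.1 / 60 = 5.7955 W/kg
Cost = power_per_kg / speed
Cost = 5.7955 / 1.42
Cost = 4.0813


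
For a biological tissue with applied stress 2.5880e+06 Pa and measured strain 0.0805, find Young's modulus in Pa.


E = stress / strain
E = 2.5880e+06 / 0.0805
E = 3.2149e+07


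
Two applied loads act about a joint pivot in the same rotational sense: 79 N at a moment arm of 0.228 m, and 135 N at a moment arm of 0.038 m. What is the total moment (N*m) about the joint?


M = F1 * d1 + F2 * d2
M = 79 * 0.228 + 135 * 0.038
M = 18.0120 + 5.1300
M = 23.1420


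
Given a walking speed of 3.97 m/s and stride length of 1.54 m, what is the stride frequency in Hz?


f = v / stride_length
f = 3.97 / 1.54
f = 2.5779


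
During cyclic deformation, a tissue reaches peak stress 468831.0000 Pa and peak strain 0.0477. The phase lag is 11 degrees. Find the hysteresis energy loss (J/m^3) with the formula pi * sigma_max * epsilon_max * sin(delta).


E_loss = pi * sigma_max * epsilon_max * sin(delta)
delta = 11 deg = 0.1920 rad
sin(delta) = 0.1908
E_loss = pi * 468831.0000 * 0.0477 * 0.1908
E_loss = 13405.5123


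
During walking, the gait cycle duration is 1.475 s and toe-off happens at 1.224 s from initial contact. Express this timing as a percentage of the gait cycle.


pct = (event_time / cycle_time) * 100
pct = (1.224 / 1.475) * 100
ratio = 0.8298
pct = 82.9831


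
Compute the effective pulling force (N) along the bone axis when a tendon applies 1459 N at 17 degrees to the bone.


F_eff = F_tendon * cos(theta)
theta = 17 deg = 0.2967 rad
cos(theta) = 0.9563
F_eff = 1459 * 0.9563
F_eff = 1395.2486


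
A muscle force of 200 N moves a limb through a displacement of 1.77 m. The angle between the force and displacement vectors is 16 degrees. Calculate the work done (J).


W = F * d * cos(theta)
theta = 16 deg = 0.2793 rad
cos(theta) = 0.9613
W = 200 * 1.77 * 0.9613
W = 340.2866


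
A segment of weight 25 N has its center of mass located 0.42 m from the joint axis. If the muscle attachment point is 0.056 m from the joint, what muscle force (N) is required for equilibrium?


F_muscle = W * d_load / d_muscle
F_muscle = 25 * 0.42 / 0.056
Numerator = 10.5000
F_muscle = 187.5000


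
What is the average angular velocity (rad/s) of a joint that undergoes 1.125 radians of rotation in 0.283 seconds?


omega = delta_theta / delta_t
omega = 1.125 / 0.283
omega = 3.9753


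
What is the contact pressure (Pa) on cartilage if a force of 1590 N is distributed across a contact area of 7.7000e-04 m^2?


P = F / A
P = 1590 / 7.7000e-04
P = 2.0649e+06


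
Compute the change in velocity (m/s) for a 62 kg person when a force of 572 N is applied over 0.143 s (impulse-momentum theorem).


J = F * dt = 572 * 0.143 = 81.7960 N*s
delta_v = J / m
delta_v = 81.7960 / 62
delta_v = 1.3193


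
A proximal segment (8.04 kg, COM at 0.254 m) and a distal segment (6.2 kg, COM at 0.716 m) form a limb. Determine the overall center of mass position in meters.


COM = (m1*x1 + m2*x2) / (m1 + m2)
COM = (8.04*0.254 + 6.2*0.716) / (8.04 + 6.2)
Numerator = 6.4814
Denominator = 14.2400
COM = 0.4552


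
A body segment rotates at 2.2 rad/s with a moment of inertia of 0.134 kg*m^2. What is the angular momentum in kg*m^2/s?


L = I * omega
L = 0.134 * 2.2
L = 0.2948


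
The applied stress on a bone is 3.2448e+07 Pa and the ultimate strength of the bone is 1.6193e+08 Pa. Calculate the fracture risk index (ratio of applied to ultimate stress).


FRI = applied / ultimate
FRI = 3.2448e+07 / 1.6193e+08
FRI = 0.2004


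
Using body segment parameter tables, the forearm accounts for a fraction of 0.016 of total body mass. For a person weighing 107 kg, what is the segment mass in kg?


m_segment = body_mass * fraction
m_segment = 107 * 0.016
m_segment = 1.7120


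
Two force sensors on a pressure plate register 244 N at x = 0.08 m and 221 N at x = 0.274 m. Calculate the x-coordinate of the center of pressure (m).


COP_x = (F1*x1 + F2*x2) / (F1 + F2)
COP_x = (244*0.08 + 221*0.274) / (244 + 221)
Numerator = 80.0740
Denominator = 465
COP_x = 0.1722


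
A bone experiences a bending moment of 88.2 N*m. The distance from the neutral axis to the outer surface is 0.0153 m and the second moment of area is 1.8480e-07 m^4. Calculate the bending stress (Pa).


sigma = M * c / I
sigma = 88.2 * 0.0153 / 1.8480e-07
M * c = 1.3495
sigma = 7.3023e+06


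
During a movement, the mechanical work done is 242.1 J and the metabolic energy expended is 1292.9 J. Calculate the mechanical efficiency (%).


eta = (W_mech / E_meta) * 100
eta = (242.1 / 1292.9) * 100
ratio = 0.1873
eta = 18.7253


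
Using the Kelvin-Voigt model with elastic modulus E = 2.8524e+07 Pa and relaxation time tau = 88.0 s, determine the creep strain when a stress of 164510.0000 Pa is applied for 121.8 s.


epsilon(t) = (sigma/E) * (1 - exp(-t/tau))
sigma/E = 164510.0000 / 2.8524e+07 = 0.0058
exp(-t/tau) = exp(-121.8 / 88.0) = 0.2506
epsilon = 0.0058 * (1 - 0.2506)
epsilon = 0.0043


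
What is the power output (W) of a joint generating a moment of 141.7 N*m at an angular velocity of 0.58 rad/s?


P = M * omega
P = 141.7 * 0.58
P = 82.1860


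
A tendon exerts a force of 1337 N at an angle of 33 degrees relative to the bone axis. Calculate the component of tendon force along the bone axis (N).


F_eff = F_tendon * cos(theta)
theta = 33 deg = 0.5760 rad
cos(theta) = 0.8387
F_eff = 1337 * 0.8387
F_eff = 1121.3025


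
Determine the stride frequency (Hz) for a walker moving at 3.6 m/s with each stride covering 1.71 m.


f = v / stride_length
f = 3.6 / 1.71
f = 2.1053


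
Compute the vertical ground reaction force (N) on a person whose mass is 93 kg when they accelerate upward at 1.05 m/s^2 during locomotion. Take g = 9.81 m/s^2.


GRF = m * (g + a)
GRF = 93 * (9.81 + 1.05)
GRF = 93 * 10.8600
GRF = 1009.9800


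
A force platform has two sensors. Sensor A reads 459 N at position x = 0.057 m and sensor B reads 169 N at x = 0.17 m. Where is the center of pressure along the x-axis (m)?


COP_x = (F1*x1 + F2*x2) / (F1 + F2)
COP_x = (459*0.057 + 169*0.17) / (459 + 169)
Numerator = 54.8930
Denominator = 628
COP_x = 0.0874


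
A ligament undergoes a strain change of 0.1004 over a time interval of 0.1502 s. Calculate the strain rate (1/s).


strain_rate = delta_strain / delta_t
strain_rate = 0.1004 / 0.1502
strain_rate = 0.6684


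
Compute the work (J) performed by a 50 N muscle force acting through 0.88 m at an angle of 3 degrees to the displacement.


W = F * d * cos(theta)
theta = 3 deg = 0.0524 rad
cos(theta) = 0.9986
W = 50 * 0.88 * 0.9986
W = 43.9397


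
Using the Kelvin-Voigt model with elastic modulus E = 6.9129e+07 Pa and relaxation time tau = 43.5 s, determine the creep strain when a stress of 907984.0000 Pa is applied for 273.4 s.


epsilon(t) = (sigma/E) * (1 - exp(-t/tau))
sigma/E = 907984.0000 / 6.9129e+07 = 0.0131
exp(-t/tau) = exp(-273.4 / 43.5) = 0.0019
epsilon = 0.0131 * (1 - 0.0019)
epsilon = 0.0131


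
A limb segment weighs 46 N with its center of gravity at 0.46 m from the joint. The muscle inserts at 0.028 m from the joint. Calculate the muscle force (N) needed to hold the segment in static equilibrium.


F_muscle = W * d_load / d_muscle
F_muscle = 46 * 0.46 / 0.028
Numerator = 21.1600
F_muscle = 755.7143


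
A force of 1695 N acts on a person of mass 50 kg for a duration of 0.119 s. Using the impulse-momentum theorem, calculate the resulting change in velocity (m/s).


J = F * dt = 1695 * 0.119 = 201.7050 N*s
delta_v = J / m
delta_v = 201.7050 / 50
delta_v = 4.0341


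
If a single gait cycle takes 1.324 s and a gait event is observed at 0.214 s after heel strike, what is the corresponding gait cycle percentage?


pct = (event_time / cycle_time) * 100
pct = (0.214 / 1.324) * 100
ratio = 0.1616
pct = 16.1631


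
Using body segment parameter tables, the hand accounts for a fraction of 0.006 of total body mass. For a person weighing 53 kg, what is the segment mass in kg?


m_segment = body_mass * fraction
m_segment = 53 * 0.006
m_segment = 0.3180


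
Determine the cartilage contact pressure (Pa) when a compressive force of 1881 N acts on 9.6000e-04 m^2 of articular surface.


P = F / A
P = 1881 / 9.6000e-04
P = 1.9594e+06


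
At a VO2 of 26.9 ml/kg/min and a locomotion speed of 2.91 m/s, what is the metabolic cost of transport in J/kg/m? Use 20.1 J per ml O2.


Power per kg = VO2 * 20.1 / 60
Power per kg = 26.9 * 20.1 / 60 = 9.0115 W/kg
Cost = power_per_kg / speed
Cost = 9.0115 / 2.91
Cost = 3.0967


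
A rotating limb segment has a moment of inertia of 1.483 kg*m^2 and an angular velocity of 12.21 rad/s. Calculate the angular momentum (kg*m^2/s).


L = I * omega
L = 1.483 * 12.21
L = 18.1074


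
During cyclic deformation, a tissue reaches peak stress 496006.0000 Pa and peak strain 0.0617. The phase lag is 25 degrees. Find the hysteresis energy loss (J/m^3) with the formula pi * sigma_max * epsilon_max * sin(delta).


E_loss = pi * sigma_max * epsilon_max * sin(delta)
delta = 25 deg = 0.4363 rad
sin(delta) = 0.4226
E_loss = pi * 496006.0000 * 0.0617 * 0.4226
E_loss = 40632.1896


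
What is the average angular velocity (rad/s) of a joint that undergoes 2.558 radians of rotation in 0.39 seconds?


omega = delta_theta / delta_t
omega = 2.558 / 0.39
omega = 6.5590


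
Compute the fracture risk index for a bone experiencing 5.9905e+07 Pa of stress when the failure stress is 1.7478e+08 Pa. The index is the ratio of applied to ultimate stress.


FRI = applied / ultimate
FRI = 5.9905e+07 / 1.7478e+08
FRI = 0.3427


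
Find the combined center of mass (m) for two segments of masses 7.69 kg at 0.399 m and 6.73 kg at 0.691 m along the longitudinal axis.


COM = (m1*x1 + m2*x2) / (m1 + m2)
COM = (7.69*0.399 + 6.73*0.691) / (7.69 + 6.73)
Numerator = 7.7187
Denominator = 14.4200
COM = 0.5353


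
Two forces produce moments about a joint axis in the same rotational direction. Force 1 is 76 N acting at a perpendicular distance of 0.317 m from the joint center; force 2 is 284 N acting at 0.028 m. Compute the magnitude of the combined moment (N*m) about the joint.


M = F1 * d1 + F2 * d2
M = 76 * 0.317 + 284 * 0.028
M = 24.0920 + 7.9520
M = 32.0440


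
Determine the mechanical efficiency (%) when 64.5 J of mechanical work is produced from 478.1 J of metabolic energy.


eta = (W_mech / E_meta) * 100
eta = (64.5 / 478.1) * 100
ratio = 0.1349
eta = 13.4909


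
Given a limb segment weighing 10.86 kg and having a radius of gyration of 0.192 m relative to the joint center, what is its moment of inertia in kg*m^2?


I = m * k^2
I = 10.86 * 0.192^2
k^2 = 0.0369
I = 0.4003


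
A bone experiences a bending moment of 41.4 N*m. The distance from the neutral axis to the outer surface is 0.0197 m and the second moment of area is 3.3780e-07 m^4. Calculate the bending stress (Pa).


sigma = M * c / I
sigma = 41.4 * 0.0197 / 3.3780e-07
M * c = 0.8156
sigma = 2.4144e+06


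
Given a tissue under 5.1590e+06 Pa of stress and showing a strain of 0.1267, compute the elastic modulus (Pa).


E = stress / strain
E = 5.1590e+06 / 0.1267
E = 4.0718e+07


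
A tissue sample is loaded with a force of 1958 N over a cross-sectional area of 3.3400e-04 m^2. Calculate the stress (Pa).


stress = F / A
stress = 1958 / 3.3400e-04
stress = 5.8623e+06


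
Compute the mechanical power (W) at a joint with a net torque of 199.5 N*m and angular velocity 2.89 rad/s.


P = M * omega
P = 199.5 * 2.89
P = 576.5550


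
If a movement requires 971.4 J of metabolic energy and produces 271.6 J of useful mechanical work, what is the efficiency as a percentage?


eta = (W_mech / E_meta) * 100
eta = (271.6 / 971.4) * 100
ratio = 0.2796
eta = 27.9596


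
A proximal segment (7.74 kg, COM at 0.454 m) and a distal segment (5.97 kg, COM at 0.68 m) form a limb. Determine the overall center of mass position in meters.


COM = (m1*x1 + m2*x2) / (m1 + m2)
COM = (7.74*0.454 + 5.97*0.68) / (7.74 + 5.97)
Numerator = 7.5736
Denominator = 13.7100
COM = 0.5524


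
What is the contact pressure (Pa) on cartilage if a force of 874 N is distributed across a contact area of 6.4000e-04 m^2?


P = F / A
P = 874 / 6.4000e-04
P = 1.3656e+06


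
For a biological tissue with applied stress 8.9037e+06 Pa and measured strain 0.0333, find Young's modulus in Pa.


E = stress / strain
E = 8.9037e+06 / 0.0333
E = 2.6738e+08


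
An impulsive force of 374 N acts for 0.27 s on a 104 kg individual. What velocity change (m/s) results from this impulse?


J = F * dt = 374 * 0.27 = 100.9800 N*s
delta_v = J / m
delta_v = 100.9800 / 104
delta_v = 0.9710


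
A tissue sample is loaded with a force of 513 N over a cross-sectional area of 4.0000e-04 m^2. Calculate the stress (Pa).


stress = F / A
stress = 513 / 4.0000e-04
stress = 1.2825e+06


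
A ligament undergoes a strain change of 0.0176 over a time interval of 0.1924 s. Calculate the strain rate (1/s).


strain_rate = delta_strain / delta_t
strain_rate = 0.0176 / 0.1924
strain_rate = 0.0915


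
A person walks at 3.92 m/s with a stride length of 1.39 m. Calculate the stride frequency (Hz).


f = v / stride_length
f = 3.92 / 1.39
f = 2.8201


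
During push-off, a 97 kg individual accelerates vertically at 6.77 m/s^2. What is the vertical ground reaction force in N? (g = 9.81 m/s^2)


GRF = m * (g + a)
GRF = 97 * (9.81 + 6.77)
GRF = 97 * 16.5800
GRF = 1608.2600
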